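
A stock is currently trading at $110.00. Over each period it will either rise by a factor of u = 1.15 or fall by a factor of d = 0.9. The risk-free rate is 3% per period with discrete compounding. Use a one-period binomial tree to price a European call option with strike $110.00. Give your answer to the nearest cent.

Risk-neutral probability p = (1 + 0.03 − 0.9)/(1.15 − 0.9) = 0.1300/0.2500 = 0.5200
Terminal stock prices: S_u = 126.5, S_d = 99
Terminal payoffs (S − K): max(16.5, 0) = 16.5, max(-11, 0) = 0
Node 0 (S = 110): V_0 = 1/1.03·[0.5200·16.5000 + 0.4800·0.0000] = 8.3301

$8.33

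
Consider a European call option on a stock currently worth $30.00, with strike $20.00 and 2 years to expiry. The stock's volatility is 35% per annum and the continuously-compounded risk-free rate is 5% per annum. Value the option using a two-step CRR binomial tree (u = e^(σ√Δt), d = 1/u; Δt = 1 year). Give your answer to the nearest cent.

$13.13

CRR parameters: u = e^(σ√Δt) = e^(0.35·√1) = 1.4191, d = 1/u = 0.7047
Per-period rate: rΔt = 0.05·1 = 0.05, so R = e^0.05 = 1.0513
Risk-neutral probability p = (e^0.05 − 0.7047)/(1.4191 − 0.7047) = 0.3466/0.7144 = 0.4852
Terminal stock prices: S_uu = 60.41, S_ud = 30, S_dd = 14.9
Terminal payoffs (S − K): max(40.41, 0) = 40.41, max(10, 0) = 10, max(-5.102, 0) = 0
Node u (S = 42.57): V_u = e^(−0.05)·[0.4852·40.4126 + 0.5148·10.0000] = 23.5474
Node d (S = 21.14): V_d = e^(−0.05)·[0.4852·10.0000 + 0.5148·0.0000] = 4.6149
Node 0 (S = 30): V_0 = e^(−0.05)·[0.4852·23.5474 + 0.5148·4.6149] = 13.1270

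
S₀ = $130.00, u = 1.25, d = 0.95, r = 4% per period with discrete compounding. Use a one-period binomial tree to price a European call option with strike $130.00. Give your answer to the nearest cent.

Risk-neutral probability p = (1 + 0.04 − 0.95)/(1.25 − 0.95) = 0.0900/0.3000 = 0.3000
Terminal stock prices: S_u = 162.5, S_d = 123.5
Terminal payoffs (S − K): max(32.5, 0) = 32.5, max(-6.5, 0) = 0
Node 0 (S = 130): V_0 = 1/1.04·[0.3000·32.5000 + 0.7000·0.0000] = 9.3750

$9.38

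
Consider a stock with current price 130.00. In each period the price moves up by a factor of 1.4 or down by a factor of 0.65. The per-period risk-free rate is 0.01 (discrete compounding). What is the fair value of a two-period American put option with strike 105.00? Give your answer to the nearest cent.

Risk-neutral probability p = (1 + 0.01 − 0.65)/(1.4 − 0.65) = 0.3600/0.7500 = 0.4800
Terminal stock prices: S_uu = 254.8, S_ud = 118.3, S_dd = 54.93
Terminal payoffs (K − S): max(-149.8, 0) = 0, max(-13.3, 0) = 0, max(50.07, 0) = 50.07
Node u (S = 182): continuation = 1/1.01·[0.4800·0.0000 + 0.5200·0.0000] = 0.0000; exercise value = 0.0000 ≤ continuation, so V_u = 0.0000
Node d (S = 84.5): continuation = 1/1.01·[0.4800·0.0000 + 0.5200·50.0750] = 25.7812; exercise value = 20.5000 ≤ continuation, so V_d = 25.7812
Node 0 (S = 130): continuation = 1/1.01·[0.4800·0.0000 + 0.5200·25.7812] = 13.2735; exercise value = 0.0000 ≤ continuation, so V_0 = 13.2735

13.27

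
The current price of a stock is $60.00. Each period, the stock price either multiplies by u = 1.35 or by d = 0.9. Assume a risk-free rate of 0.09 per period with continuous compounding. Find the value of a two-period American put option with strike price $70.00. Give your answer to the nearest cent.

$10.00

Risk-neutral probability p = (e^0.09 − 0.9)/(1.35 − 0.9) = 0.1942/0.4500 = 0.4315
Terminal stock prices: S_uu = 109.4, S_ud = 72.9, S_dd = 48.6
Terminal payoffs (K − S): max(-39.35, 0) = 0, max(-2.9, 0) = 0, max(21.4, 0) = 21.4
Node u (S = 81): continuation = e^(−0.09)·[0.4315·0.0000 + 0.5685·0.0000] = 0.0000; exercise value = 0.0000 ≤ continuation, so V_u = 0.0000
Node d (S = 54): continuation = e^(−0.09)·[0.4315·0.0000 + 0.5685·21.4000] = 11.1188; exercise value = 16.0000 > continuation, so V_d = 16.0000 (exercise)
Node 0 (S = 60): continuation = e^(−0.09)·[0.4315·0.0000 + 0.5685·16.0000] = 8.3131; exercise value = 10.0000 > continuation, so V_0 = 10.0000 (exercise)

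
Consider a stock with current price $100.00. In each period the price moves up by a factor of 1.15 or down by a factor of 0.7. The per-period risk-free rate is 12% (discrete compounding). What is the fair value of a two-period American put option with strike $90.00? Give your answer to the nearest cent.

Risk-neutral probability p = (1 + 0.12 − 0.7)/(1.15 − 0.7) = 0.4200/0.4500 = 0.9333
Terminal stock prices: S_uu = 132.2, S_ud = 80.5, S_dd = 49
Terminal payoffs (K − S): max(-42.25, 0) = 0, max(9.5, 0) = 9.5, max(41, 0) = 41
Node u (S = 115): continuation = 1/1.12·[0.9333·0.0000 + 0.0667·9.5000] = 0.5655; exercise value = 0.0000 ≤ continuation, so V_u = 0.5655
Node d (S = 70): continuation = 1/1.12·[0.9333·9.5000 + 0.0667·41.0000] = 10.3571; exercise value = 20.0000 > continuation, so V_d = 20.0000 (exercise)
Node 0 (S = 100): continuation = 1/1.12·[0.9333·0.5655 + 0.0667·20.0000] = 1.6617; exercise value = 0.0000 ≤ continuation, so V_0 = 1.6617

$1.66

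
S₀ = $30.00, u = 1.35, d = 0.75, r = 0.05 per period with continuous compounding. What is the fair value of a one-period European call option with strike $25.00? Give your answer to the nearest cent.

Risk-neutral probability p = (e^0.05 − 0.75)/(1.35 − 0.75) = 0.3013/0.6000 = 0.5021
Terminal stock prices: S_u = 40.5, S_d = 22.5
Terminal payoffs (S − K): max(15.5, 0) = 15.5, max(-2.5, 0) = 0
Node 0 (S = 30): V_0 = e^(−0.05)·[0.5021·15.5000 + 0.4979·0.0000] = 7.4033

$7.40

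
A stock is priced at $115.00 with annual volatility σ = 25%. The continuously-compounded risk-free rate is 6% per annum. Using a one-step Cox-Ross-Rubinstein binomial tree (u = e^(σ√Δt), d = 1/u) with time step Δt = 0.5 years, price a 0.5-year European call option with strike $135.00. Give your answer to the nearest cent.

CRR parameters: u = e^(σ√Δt) = e^(0.25·√0.5) = 1.1934, d = 1/u = 0.8380
Per-period rate: rΔt = 0.06·0.5 = 0.03, so R = e^0.03 = 1.0305
Risk-neutral probability p = (e^0.03 − 0.8380)/(1.1934 − 0.8380) = 0.1925/0.3554 = 0.5416
Terminal stock prices: S_u = 137.2, S_d = 96.37
Terminal payoffs (S − K): max(2.237, 0) = 2.237, max(-38.63, 0) = 0
Node 0 (S = 115): V_0 = e^(−0.03)·[0.5416·2.2369 + 0.4584·0.0000] = 1.1757

$1.18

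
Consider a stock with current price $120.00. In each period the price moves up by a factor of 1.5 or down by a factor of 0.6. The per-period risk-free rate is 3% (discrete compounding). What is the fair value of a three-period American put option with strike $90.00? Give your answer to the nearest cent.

$18.04

Risk-neutral probability p = (1 + 0.03 − 0.6)/(1.5 − 0.6) = 0.4300/0.9000 = 0.4778
Terminal stock prices: S_uuu = 405, S_uud = 162, S_udd = 64.8, S_ddd = 25.92
Terminal payoffs (K − S): max(-315, 0) = 0, max(-72, 0) = 0, max(25.2, 0) = 25.2, max(64.08, 0) = 64.08
Node uu (S = 270): continuation = 1/1.03·[0.4778·0.0000 + 0.5222·0.0000] = 0.0000; exercise value = 0.0000 ≤ continuation, so V_uu = 0.0000
Node ud (S = 108): continuation = 1/1.03·[0.4778·0.0000 + 0.5222·25.2000] = 12.7767; exercise value = 0.0000 ≤ continuation, so V_ud = 12.7767
Node dd (S = 43.2): continuation = 1/1.03·[0.4778·25.2000 + 0.5222·64.0800] = 44.1786; exercise value = 46.8000 > continuation, so V_dd = 46.8000 (exercise)
Node u (S = 180): continuation = 1/1.03·[0.4778·0.0000 + 0.5222·12.7767] = 6.4779; exercise value = 0.0000 ≤ continuation, so V_u = 6.4779
Node d (S = 72): continuation = 1/1.03·[0.4778·12.7767 + 0.5222·46.8000] = 29.6548; exercise value = 18.0000 ≤ continuation, so V_d = 29.6548
Node 0 (S = 120): continuation = 1/1.03·[0.4778·6.4779 + 0.5222·29.6548] = 18.0402; exercise value = 0.0000 ≤ continuation, so V_0 = 18.0402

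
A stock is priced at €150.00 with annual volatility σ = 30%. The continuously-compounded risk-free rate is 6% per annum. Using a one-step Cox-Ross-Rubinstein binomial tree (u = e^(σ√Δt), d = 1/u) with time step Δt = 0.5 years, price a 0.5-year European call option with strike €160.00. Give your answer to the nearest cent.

€12.80

CRR parameters: u = e^(σ√Δt) = e^(0.3·√0.5) = 1.2363, d = 1/u = 0.8089
Per-period rate: rΔt = 0.06·0.5 = 0.03, so R = e^0.03 = 1.0305
Risk-neutral probability p = (e^0.03 − 0.8089)/(1.2363 − 0.8089) = 0.2216/0.4275 = 0.5184
Terminal stock prices: S_u = 185.4, S_d = 121.3
Terminal payoffs (S − K): max(25.45, 0) = 25.45, max(-38.67, 0) = 0
Node 0 (S = 150): V_0 = e^(−0.03)·[0.5184·25.4467 + 0.4816·0.0000] = 12.8020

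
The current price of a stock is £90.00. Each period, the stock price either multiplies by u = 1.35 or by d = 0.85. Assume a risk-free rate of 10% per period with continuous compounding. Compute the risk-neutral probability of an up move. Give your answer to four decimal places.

p = 0.5103

Risk-neutral probability p = (e^0.1 − 0.85)/(1.35 − 0.85) = 0.2552/0.5000 = 0.5103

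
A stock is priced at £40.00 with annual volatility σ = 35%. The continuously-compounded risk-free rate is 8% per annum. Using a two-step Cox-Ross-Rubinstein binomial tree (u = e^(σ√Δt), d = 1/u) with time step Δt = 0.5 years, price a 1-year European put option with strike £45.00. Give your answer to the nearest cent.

CRR parameters: u = e^(σ√Δt) = e^(0.35·√0.5) = 1.2808, d = 1/u = 0.7808
Per-period rate: rΔt = 0.08·0.5 = 0.04, so R = e^0.04 = 1.0408
Risk-neutral probability p = (e^0.04 − 0.7808)/(1.2808 − 0.7808) = 0.2601/0.5000 = 0.5201
Terminal stock prices: S_uu = 65.62, S_ud = 40, S_dd = 24.38
Terminal payoffs (K − S): max(-20.62, 0) = 0, max(5, 0) = 5, max(20.62, 0) = 20.62
Node u (S = 51.23): V_u = e^(−0.04)·[0.5201·0.0000 + 0.4799·5.0000] = 2.3056
Node d (S = 31.23): V_d = e^(−0.04)·[0.5201·5.0000 + 0.4799·20.6165] = 12.0051
Node 0 (S = 40): V_0 = e^(−0.04)·[0.5201·2.3056 + 0.4799·12.0051] = 6.6879

£6.69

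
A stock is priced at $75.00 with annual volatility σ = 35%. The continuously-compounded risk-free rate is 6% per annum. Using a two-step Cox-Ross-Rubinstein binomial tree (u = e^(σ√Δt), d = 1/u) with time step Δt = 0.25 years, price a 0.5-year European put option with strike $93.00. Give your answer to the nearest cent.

CRR parameters: u = e^(σ√Δt) = e^(0.35·√0.25) = 1.1912, d = 1/u = 0.8395
Per-period rate: rΔt = 0.06·0.25 = 0.015, so R = e^0.015 = 1.0151
Risk-neutral probability p = (e^0.015 − 0.8395)/(1.1912 − 0.8395) = 0.1757/0.3518 = 0.4993
Terminal stock prices: S_uu = 106.4, S_ud = 75, S_dd = 52.85
Terminal payoffs (K − S): max(-13.43, 0) = 0, max(18, 0) = 18, max(40.15, 0) = 40.15
Node u (S = 89.34): V_u = e^(−0.015)·[0.4993·0.0000 + 0.5007·18.0000] = 8.8780
Node d (S = 62.96): V_d = e^(−0.015)·[0.4993·18.0000 + 0.5007·40.1484] = 28.6561
Node 0 (S = 75): V_0 = e^(−0.015)·[0.4993·8.8780 + 0.5007·28.6561] = 18.5009

$18.50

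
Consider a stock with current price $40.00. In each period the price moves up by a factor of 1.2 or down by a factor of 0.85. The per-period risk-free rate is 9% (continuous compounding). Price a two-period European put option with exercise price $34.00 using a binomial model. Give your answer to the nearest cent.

Risk-neutral probability p = (e^0.09 − 0.85)/(1.2 − 0.85) = 0.2442/0.3500 = 0.6976
Terminal stock prices: S_uu = 57.6, S_ud = 40.8, S_dd = 28.9
Terminal payoffs (K − S): max(-23.6, 0) = 0, max(-6.8, 0) = 0, max(5.1, 0) = 5.1
Node u (S = 48): V_u = e^(−0.09)·[0.6976·0.0000 + 0.3024·0.0000] = 0.0000
Node d (S = 34): V_d = e^(−0.09)·[0.6976·0.0000 + 0.3024·5.1000] = 1.4093
Node 0 (S = 40): V_0 = e^(−0.09)·[0.6976·0.0000 + 0.3024·1.4093] = 0.3894

$0.39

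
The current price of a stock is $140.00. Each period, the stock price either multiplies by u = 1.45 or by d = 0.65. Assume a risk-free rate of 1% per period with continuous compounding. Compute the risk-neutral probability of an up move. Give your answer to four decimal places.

Risk-neutral probability p = (e^0.01 − 0.65)/(1.45 − 0.65) = 0.3601/0.8000 = 0.4501

p = 0.4501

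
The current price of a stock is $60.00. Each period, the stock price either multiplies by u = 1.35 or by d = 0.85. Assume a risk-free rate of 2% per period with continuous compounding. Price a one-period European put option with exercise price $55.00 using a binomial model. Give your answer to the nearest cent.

$2.59

Risk-neutral probability p = (e^0.02 − 0.85)/(1.35 − 0.85) = 0.1702/0.5000 = 0.3404
Terminal stock prices: S_u = 81, S_d = 51
Terminal payoffs (K − S): max(-26, 0) = 0, max(4, 0) = 4
Node 0 (S = 60): V_0 = e^(−0.02)·[0.3404·0.0000 + 0.6596·4.0000] = 2.5861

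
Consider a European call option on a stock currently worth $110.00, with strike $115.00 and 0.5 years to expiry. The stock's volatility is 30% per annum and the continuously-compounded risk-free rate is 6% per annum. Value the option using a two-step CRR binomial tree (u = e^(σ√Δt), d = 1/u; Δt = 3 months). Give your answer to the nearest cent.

$8.54

CRR parameters: u = e^(σ√Δt) = e^(0.3·√0.25) = 1.1618, d = 1/u = 0.8607
Per-period rate: rΔt = 0.06·0.25 = 0.015, so R = e^0.015 = 1.0151
Risk-neutral probability p = (e^0.015 − 0.8607)/(1.1618 − 0.8607) = 0.1544/0.3011 = 0.5128
Terminal stock prices: S_uu = 148.5, S_ud = 110, S_dd = 81.49
Terminal payoffs (S − K): max(33.48, 0) = 33.48, max(-5, 0) = 0, max(-33.51, 0) = 0
Node u (S = 127.8): V_u = e^(−0.015)·[0.5128·33.4845 + 0.4872·0.0000] = 16.9138
Node d (S = 94.68): V_d = e^(−0.015)·[0.5128·0.0000 + 0.4872·0.0000] = 0.0000
Node 0 (S = 110): V_0 = e^(−0.015)·[0.5128·16.9138 + 0.4872·0.0000] = 8.5436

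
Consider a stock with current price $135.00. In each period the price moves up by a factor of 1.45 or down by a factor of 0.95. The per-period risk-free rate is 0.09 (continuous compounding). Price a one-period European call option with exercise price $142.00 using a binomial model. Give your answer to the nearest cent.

$14.16

Risk-neutral probability p = (e^0.09 − 0.95)/(1.45 − 0.95) = 0.1442/0.5000 = 0.2883
Terminal stock prices: S_u = 195.8, S_d = 128.2
Terminal payoffs (S − K): max(53.75, 0) = 53.75, max(-13.75, 0) = 0
Node 0 (S = 135): V_0 = e^(−0.09)·[0.2883·53.7500 + 0.7117·0.0000] = 14.1648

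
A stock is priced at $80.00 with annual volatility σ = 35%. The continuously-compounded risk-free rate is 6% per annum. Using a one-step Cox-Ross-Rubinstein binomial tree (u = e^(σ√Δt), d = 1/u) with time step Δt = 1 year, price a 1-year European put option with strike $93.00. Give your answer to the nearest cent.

$17.25

CRR parameters: u = e^(σ√Δt) = e^(0.35·√1) = 1.4191, d = 1/u = 0.7047
Per-period rate: rΔt = 0.06·1 = 0.06, so R = e^0.06 = 1.0618
Risk-neutral probability p = (e^0.06 − 0.7047)/(1.4191 − 0.7047) = 0.3571/0.7144 = 0.4999
Terminal stock prices: S_u = 113.5, S_d = 56.38
Terminal payoffs (K − S): max(-20.53, 0) = 0, max(36.62, 0) = 36.62
Node 0 (S = 80): V_0 = e^(−0.06)·[0.4999·0.0000 + 0.5001·36.6250] = 17.2480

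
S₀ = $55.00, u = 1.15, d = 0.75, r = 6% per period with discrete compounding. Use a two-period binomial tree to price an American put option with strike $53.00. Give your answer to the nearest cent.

$3.36

Risk-neutral probability p = (1 + 0.06 − 0.75)/(1.15 − 0.75) = 0.3100/0.4000 = 0.7750
Terminal stock prices: S_uu = 72.74, S_ud = 47.44, S_dd = 30.94
Terminal payoffs (K − S): max(-19.74, 0) = 0, max(5.563, 0) = 5.563, max(22.06, 0) = 22.06
Node u (S = 63.25): continuation = 1/1.06·[0.7750·0.0000 + 0.2250·5.5625] = 1.1807; exercise value = 0.0000 ≤ continuation, so V_u = 1.1807
Node d (S = 41.25): continuation = 1/1.06·[0.7750·5.5625 + 0.2250·22.0625] = 8.7500; exercise value = 11.7500 > continuation, so V_d = 11.7500 (exercise)
Node 0 (S = 55): continuation = 1/1.06·[0.7750·1.1807 + 0.2250·11.7500] = 3.3574; exercise value = 0.0000 ≤ continuation, so V_0 = 3.3574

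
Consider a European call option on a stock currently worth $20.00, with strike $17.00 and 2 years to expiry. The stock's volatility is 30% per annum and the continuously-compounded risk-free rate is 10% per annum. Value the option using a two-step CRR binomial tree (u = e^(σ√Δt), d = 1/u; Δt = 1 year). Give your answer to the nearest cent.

$6.88

CRR parameters: u = e^(σ√Δt) = e^(0.3·√1) = 1.3499, d = 1/u = 0.7408
Per-period rate: rΔt = 0.1·1 = 0.1, so R = e^0.1 = 1.1052
Risk-neutral probability p = (e^0.1 − 0.7408)/(1.3499 − 0.7408) = 0.3644/0.6090 = 0.5982
Terminal stock prices: S_uu = 36.44, S_ud = 20, S_dd = 10.98
Terminal payoffs (S − K): max(19.44, 0) = 19.44, max(3, 0) = 3, max(-6.024, 0) = 0
Node u (S = 27): V_u = e^(−0.1)·[0.5982·19.4424 + 0.4018·3.0000] = 11.6149
Node d (S = 14.82): V_d = e^(−0.1)·[0.5982·3.0000 + 0.4018·0.0000] = 1.6239
Node 0 (S = 20): V_0 = e^(−0.1)·[0.5982·11.6149 + 0.4018·1.6239] = 6.8776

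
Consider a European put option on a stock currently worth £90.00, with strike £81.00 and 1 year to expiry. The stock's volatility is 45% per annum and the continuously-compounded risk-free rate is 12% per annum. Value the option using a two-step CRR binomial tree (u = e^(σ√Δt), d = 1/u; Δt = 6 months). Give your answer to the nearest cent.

CRR parameters: u = e^(σ√Δt) = e^(0.45·√0.5) = 1.3746, d = 1/u = 0.7275
Per-period rate: rΔt = 0.12·0.5 = 0.06, so R = e^0.06 = 1.0618
Risk-neutral probability p = (e^0.06 − 0.7275)/(1.3746 − 0.7275) = 0.3344/0.6472 = 0.5167
Terminal stock prices: S_uu = 170.1, S_ud = 90, S_dd = 47.63
Terminal payoffs (K − S): max(-89.07, 0) = 0, max(-9, 0) = 0, max(33.37, 0) = 33.37
Node u (S = 123.7): V_u = e^(−0.06)·[0.5167·0.0000 + 0.4833·0.0000] = 0.0000
Node d (S = 65.47): V_d = e^(−0.06)·[0.5167·0.0000 + 0.4833·33.3723] = 15.1908
Node 0 (S = 90): V_0 = e^(−0.06)·[0.5167·0.0000 + 0.4833·15.1908] = 6.9147

£6.91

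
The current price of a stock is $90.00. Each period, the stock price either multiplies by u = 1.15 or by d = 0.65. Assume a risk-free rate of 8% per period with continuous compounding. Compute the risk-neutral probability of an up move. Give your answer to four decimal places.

Risk-neutral probability p = (e^0.08 − 0.65)/(1.15 − 0.65) = 0.4333/0.5000 = 0.8666

p = 0.8666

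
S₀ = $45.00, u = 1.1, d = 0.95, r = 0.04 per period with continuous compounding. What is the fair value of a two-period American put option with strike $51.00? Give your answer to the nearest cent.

$6.00

Risk-neutral probability p = (e^0.04 − 0.95)/(1.1 − 0.95) = 0.0908/0.1500 = 0.6054
Terminal stock prices: S_uu = 54.45, S_ud = 47.03, S_dd = 40.61
Terminal payoffs (K − S): max(-3.45, 0) = 0, max(3.975, 0) = 3.975, max(10.39, 0) = 10.39
Node u (S = 49.5): continuation = e^(−0.04)·[0.6054·0.0000 + 0.3946·3.9750] = 1.5070; exercise value = 1.5000 ≤ continuation, so V_u = 1.5070
Node d (S = 42.75): continuation = e^(−0.04)·[0.6054·3.9750 + 0.3946·10.3875] = 6.2503; exercise value = 8.2500 > continuation, so V_d = 8.2500 (exercise)
Node 0 (S = 45): continuation = e^(−0.04)·[0.6054·1.5070 + 0.3946·8.2500] = 4.0043; exercise value = 6.0000 > continuation, so V_0 = 6.0000 (exercise)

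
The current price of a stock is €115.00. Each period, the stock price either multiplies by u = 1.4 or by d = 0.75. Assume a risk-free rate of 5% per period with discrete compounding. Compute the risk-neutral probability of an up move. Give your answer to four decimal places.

p = 0.4615

Risk-neutral probability p = (1 + 0.05 − 0.75)/(1.4 − 0.75) = 0.3000/0.6500 = 0.4615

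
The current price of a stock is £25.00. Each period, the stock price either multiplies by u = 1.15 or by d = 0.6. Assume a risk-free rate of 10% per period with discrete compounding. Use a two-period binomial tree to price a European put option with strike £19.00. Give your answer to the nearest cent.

£0.31

Risk-neutral probability p = (1 + 0.1 − 0.6)/(1.15 − 0.6) = 0.5000/0.5500 = 0.9091
Terminal stock prices: S_uu = 33.06, S_ud = 17.25, S_dd = 9
Terminal payoffs (K − S): max(-14.06, 0) = 0, max(1.75, 0) = 1.75, max(10, 0) = 10
Node u (S = 28.75): V_u = 1/1.1·[0.9091·0.0000 + 0.0909·1.7500] = 0.1446
Node d (S = 15): V_d = 1/1.1·[0.9091·1.7500 + 0.0909·10.0000] = 2.2727
Node 0 (S = 25): V_0 = 1/1.1·[0.9091·0.1446 + 0.0909·2.2727] = 0.3074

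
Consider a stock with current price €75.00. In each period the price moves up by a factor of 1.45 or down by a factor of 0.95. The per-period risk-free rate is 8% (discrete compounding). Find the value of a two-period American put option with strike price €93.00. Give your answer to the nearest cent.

Risk-neutral probability p = (1 + 0.08 − 0.95)/(1.45 − 0.95) = 0.1300/0.5000 = 0.2600
Terminal stock prices: S_uu = 157.7, S_ud = 103.3, S_dd = 67.69
Terminal payoffs (K − S): max(-64.69, 0) = 0, max(-10.31, 0) = 0, max(25.31, 0) = 25.31
Node u (S = 108.8): continuation = 1/1.08·[0.2600·0.0000 + 0.7400·0.0000] = 0.0000; exercise value = 0.0000 ≤ continuation, so V_u = 0.0000
Node d (S = 71.25): continuation = 1/1.08·[0.2600·0.0000 + 0.7400·25.3125] = 17.3437; exercise value = 21.7500 > continuation, so V_d = 21.7500 (exercise)
Node 0 (S = 75): continuation = 1/1.08·[0.2600·0.0000 + 0.7400·21.7500] = 14.9028; exercise value = 18.0000 > continuation, so V_0 = 18.0000 (exercise)

€18.00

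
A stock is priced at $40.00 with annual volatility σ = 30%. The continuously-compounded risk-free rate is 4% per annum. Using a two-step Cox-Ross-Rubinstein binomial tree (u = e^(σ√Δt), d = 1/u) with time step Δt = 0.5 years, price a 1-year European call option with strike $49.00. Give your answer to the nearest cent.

CRR parameters: u = e^(σ√Δt) = e^(0.3·√0.5) = 1.2363, d = 1/u = 0.8089
Per-period rate: rΔt = 0.04·0.5 = 0.02, so R = e^0.02 = 1.0202
Risk-neutral probability p = (e^0.02 − 0.8089)/(1.2363 − 0.8089) = 0.2113/0.4275 = 0.4944
Terminal stock prices: S_uu = 61.14, S_ud = 40, S_dd = 26.17
Terminal payoffs (S − K): max(12.14, 0) = 12.14, max(-9, 0) = 0, max(-22.83, 0) = 0
Node u (S = 49.45): V_u = e^(−0.02)·[0.4944·12.1386 + 0.5056·0.0000] = 5.8828
Node d (S = 32.35): V_d = e^(−0.02)·[0.4944·0.0000 + 0.5056·0.0000] = 0.0000
Node 0 (S = 40): V_0 = e^(−0.02)·[0.4944·5.8828 + 0.5056·0.0000] = 2.8510

$2.85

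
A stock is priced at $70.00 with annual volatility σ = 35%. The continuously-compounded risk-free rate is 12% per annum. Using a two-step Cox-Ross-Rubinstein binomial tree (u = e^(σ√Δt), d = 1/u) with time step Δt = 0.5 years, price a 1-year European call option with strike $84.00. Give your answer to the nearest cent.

CRR parameters: u = e^(σ√Δt) = e^(0.35·√0.5) = 1.2808, d = 1/u = 0.7808
Per-period rate: rΔt = 0.12·0.5 = 0.06, so R = e^0.06 = 1.0618
Risk-neutral probability p = (e^0.06 − 0.7808)/(1.2808 − 0.7808) = 0.2811/0.5000 = 0.5621
Terminal stock prices: S_uu = 114.8, S_ud = 70, S_dd = 42.67
Terminal payoffs (S − K): max(30.83, 0) = 30.83, max(-14, 0) = 0, max(-41.33, 0) = 0
Node u (S = 89.66): V_u = e^(−0.06)·[0.5621·30.8320 + 0.4379·0.0000] = 16.3215
Node d (S = 54.65): V_d = e^(−0.06)·[0.5621·0.0000 + 0.4379·0.0000] = 0.0000
Node 0 (S = 70): V_0 = e^(−0.06)·[0.5621·16.3215 + 0.4379·0.0000] = 8.6401

$8.64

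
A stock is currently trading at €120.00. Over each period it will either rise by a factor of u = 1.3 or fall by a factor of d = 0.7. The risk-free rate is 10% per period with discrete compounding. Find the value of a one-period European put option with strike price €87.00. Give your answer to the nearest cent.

Risk-neutral probability p = (1 + 0.1 − 0.7)/(1.3 − 0.7) = 0.4000/0.6000 = 0.6667
Terminal stock prices: S_u = 156, S_d = 84
Terminal payoffs (K − S): max(-69, 0) = 0, max(3, 0) = 3
Node 0 (S = 120): V_0 = 1/1.1·[0.6667·0.0000 + 0.3333·3.0000] = 0.9091

€0.91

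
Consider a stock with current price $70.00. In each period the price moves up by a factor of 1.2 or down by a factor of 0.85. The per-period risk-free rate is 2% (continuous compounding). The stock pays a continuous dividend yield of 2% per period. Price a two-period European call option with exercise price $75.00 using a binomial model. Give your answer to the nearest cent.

Per-period risk-free factor R = e^0.02 = 1.0202; dividend-adjusted growth = e^(0.02−0.02) = 1.0000.
Risk-neutral probability p = (1.0000 − 0.85)/(1.2 − 0.85) = 0.1500/0.3500 = 0.4286
Terminal stock prices: S_uu = 100.8, S_ud = 71.4, S_dd = 50.57
Terminal payoffs (S − K): max(25.8, 0) = 25.8, max(-3.6, 0) = 0, max(-24.43, 0) = 0
Node u (S = 84): V_u = e^(−0.02)·[0.4286·25.8000 + 0.5714·0.0000] = 10.8382
Node d (S = 59.5): V_d = e^(−0.02)·[0.4286·0.0000 + 0.5714·0.0000] = 0.0000
Node 0 (S = 70): V_0 = e^(−0.02)·[0.4286·10.8382 + 0.5714·0.0000] = 4.5530

$4.55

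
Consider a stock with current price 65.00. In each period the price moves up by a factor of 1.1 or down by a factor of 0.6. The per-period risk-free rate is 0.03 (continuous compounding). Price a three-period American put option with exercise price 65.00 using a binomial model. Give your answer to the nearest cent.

7.68

Risk-neutral probability p = (e^0.03 − 0.6)/(1.1 − 0.6) = 0.4305/0.5000 = 0.8609
Terminal stock prices: S_uuu = 86.52, S_uud = 47.19, S_udd = 25.74, S_ddd = 14.04
Terminal payoffs (K − S): max(-21.52, 0) = 0, max(17.81, 0) = 17.81, max(39.26, 0) = 39.26, max(50.96, 0) = 50.96
Node uu (S = 78.65): continuation = e^(−0.03)·[0.8609·0.0000 + 0.1391·17.8100] = 2.4040; exercise value = 0.0000 ≤ continuation, so V_uu = 2.4040
Node ud (S = 42.9): continuation = e^(−0.03)·[0.8609·17.8100 + 0.1391·39.2600] = 20.1790; exercise value = 22.1000 > continuation, so V_ud = 22.1000 (exercise)
Node dd (S = 23.4): continuation = e^(−0.03)·[0.8609·39.2600 + 0.1391·50.9600] = 39.6790; exercise value = 41.6000 > continuation, so V_dd = 41.6000 (exercise)
Node u (S = 71.5): continuation = e^(−0.03)·[0.8609·2.4040 + 0.1391·22.1000] = 4.9915; exercise value = 0.0000 ≤ continuation, so V_u = 4.9915
Node d (S = 39): continuation = e^(−0.03)·[0.8609·22.1000 + 0.1391·41.6000] = 24.0790; exercise value = 26.0000 > continuation, so V_d = 26.0000 (exercise)
Node 0 (S = 65): continuation = e^(−0.03)·[0.8609·4.9915 + 0.1391·26.0000] = 7.6797; exercise value = 0.0000 ≤ continuation, so V_0 = 7.6797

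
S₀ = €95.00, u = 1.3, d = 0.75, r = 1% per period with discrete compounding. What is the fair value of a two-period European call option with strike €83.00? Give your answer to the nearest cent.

Risk-neutral probability p = (1 + 0.01 − 0.75)/(1.3 − 0.75) = 0.2600/0.5500 = 0.4727
Terminal stock prices: S_uu = 160.6, S_ud = 92.62, S_dd = 53.44
Terminal payoffs (S − K): max(77.55, 0) = 77.55, max(9.625, 0) = 9.625, max(-29.56, 0) = 0
Node u (S = 123.5): V_u = 1/1.01·[0.4727·77.5500 + 0.5273·9.6250] = 41.3218
Node d (S = 71.25): V_d = 1/1.01·[0.4727·9.6250 + 0.5273·0.0000] = 4.5050
Node 0 (S = 95): V_0 = 1/1.01·[0.4727·41.3218 + 0.5273·4.5050] = 21.6923

€21.69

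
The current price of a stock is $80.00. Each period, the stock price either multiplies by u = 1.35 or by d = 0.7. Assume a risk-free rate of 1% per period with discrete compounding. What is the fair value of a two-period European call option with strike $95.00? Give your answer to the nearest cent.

Risk-neutral probability p = (1 + 0.01 − 0.7)/(1.35 − 0.7) = 0.3100/0.6500 = 0.4769
Terminal stock prices: S_uu = 145.8, S_ud = 75.6, S_dd = 39.2
Terminal payoffs (S − K): max(50.8, 0) = 50.8, max(-19.4, 0) = 0, max(-55.8, 0) = 0
Node u (S = 108): V_u = 1/1.01·[0.4769·50.8000 + 0.5231·0.0000] = 23.9878
Node d (S = 56): V_d = 1/1.01·[0.4769·0.0000 + 0.5231·0.0000] = 0.0000
Node 0 (S = 80): V_0 = 1/1.01·[0.4769·23.9878 + 0.5231·0.0000] = 11.3271

$11.33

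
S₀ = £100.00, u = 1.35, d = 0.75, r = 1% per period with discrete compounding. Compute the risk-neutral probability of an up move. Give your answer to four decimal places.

Risk-neutral probability p = (1 + 0.01 − 0.75)/(1.35 − 0.75) = 0.2600/0.6000 = 0.4333

p = 0.4333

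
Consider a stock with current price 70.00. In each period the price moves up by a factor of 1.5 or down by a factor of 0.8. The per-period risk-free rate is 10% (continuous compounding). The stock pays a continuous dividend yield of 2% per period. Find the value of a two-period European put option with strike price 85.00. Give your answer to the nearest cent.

Per-period risk-free factor R = e^0.1 = 1.1052; dividend-adjusted growth = e^(0.1−0.02) = 1.0833.
Risk-neutral probability p = (1.0833 − 0.8)/(1.5 − 0.8) = 0.2833/0.7000 = 0.4047
Terminal stock prices: S_uu = 157.5, S_ud = 84, S_dd = 44.8
Terminal payoffs (K − S): max(-72.5, 0) = 0, max(1, 0) = 1, max(40.2, 0) = 40.2
Node u (S = 105): V_u = e^(−0.1)·[0.4047·0.0000 + 0.5953·1.0000] = 0.5387
Node d (S = 56): V_d = e^(−0.1)·[0.4047·1.0000 + 0.5953·40.2000] = 22.0201
Node 0 (S = 70): V_0 = e^(−0.1)·[0.4047·0.5387 + 0.5953·22.0201] = 12.0584

12.06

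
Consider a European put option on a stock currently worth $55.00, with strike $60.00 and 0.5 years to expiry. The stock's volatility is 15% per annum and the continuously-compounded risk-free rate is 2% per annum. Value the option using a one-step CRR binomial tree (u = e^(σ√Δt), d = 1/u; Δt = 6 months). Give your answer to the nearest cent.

CRR parameters: u = e^(σ√Δt) = e^(0.15·√0.5) = 1.1119, d = 1/u = 0.8994
Per-period rate: rΔt = 0.02·0.5 = 0.01, so R = e^0.01 = 1.0101
Risk-neutral probability p = (e^0.01 − 0.8994)/(1.1119 − 0.8994) = 0.1107/0.2125 = 0.5208
Terminal stock prices: S_u = 61.15, S_d = 49.47
Terminal payoffs (K − S): max(-1.154, 0) = 0, max(10.53, 0) = 10.53
Node 0 (S = 55): V_0 = e^(−0.01)·[0.5208·0.0000 + 0.4792·10.5349] = 4.9981

$5.00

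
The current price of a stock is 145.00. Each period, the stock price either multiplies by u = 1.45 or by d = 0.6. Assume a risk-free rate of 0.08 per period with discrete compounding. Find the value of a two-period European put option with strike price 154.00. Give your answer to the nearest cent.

Risk-neutral probability p = (1 + 0.08 − 0.6)/(1.45 − 0.6) = 0.4800/0.8500 = 0.5647
Terminal stock prices: S_uu = 304.9, S_ud = 126.1, S_dd = 52.2
Terminal payoffs (K − S): max(-150.9, 0) = 0, max(27.85, 0) = 27.85, max(101.8, 0) = 101.8
Node u (S = 210.2): V_u = 1/1.08·[0.5647·0.0000 + 0.4353·27.8500] = 11.2249
Node d (S = 87): V_d = 1/1.08·[0.5647·27.8500 + 0.4353·101.8000] = 55.5926
Node 0 (S = 145): V_0 = 1/1.08·[0.5647·11.2249 + 0.4353·55.5926] = 28.2759

28.28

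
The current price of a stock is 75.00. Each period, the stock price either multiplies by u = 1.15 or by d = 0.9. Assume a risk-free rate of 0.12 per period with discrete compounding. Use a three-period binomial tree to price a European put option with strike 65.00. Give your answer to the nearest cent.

0.01

Risk-neutral probability p = (1 + 0.12 − 0.9)/(1.15 − 0.9) = 0.2200/0.2500 = 0.8800
Terminal stock prices: S_uuu = 114.1, S_uud = 89.27, S_udd = 69.86, S_ddd = 54.68
Terminal payoffs (K − S): max(-49.07, 0) = 0, max(-24.27, 0) = 0, max(-4.863, 0) = 0, max(10.32, 0) = 10.32
Node uu (S = 99.19): V_uu = 1/1.12·[0.8800·0.0000 + 0.1200·0.0000] = 0.0000
Node ud (S = 77.62): V_ud = 1/1.12·[0.8800·0.0000 + 0.1200·0.0000] = 0.0000
Node dd (S = 60.75): V_dd = 1/1.12·[0.8800·0.0000 + 0.1200·10.3250] = 1.1062
Node u (S = 86.25): V_u = 1/1.12·[0.8800·0.0000 + 0.1200·0.0000] = 0.0000
Node d (S = 67.5): V_d = 1/1.12·[0.8800·0.0000 + 0.1200·1.1062] = 0.1185
Node 0 (S = 75): V_0 = 1/1.12·[0.8800·0.0000 + 0.1200·0.1185] = 0.0127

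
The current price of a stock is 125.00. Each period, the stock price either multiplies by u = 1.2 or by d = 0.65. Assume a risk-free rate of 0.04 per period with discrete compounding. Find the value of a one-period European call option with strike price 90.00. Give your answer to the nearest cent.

Risk-neutral probability p = (1 + 0.04 − 0.65)/(1.2 − 0.65) = 0.3900/0.5500 = 0.7091
Terminal stock prices: S_u = 150, S_d = 81.25
Terminal payoffs (S − K): max(60, 0) = 60, max(-8.75, 0) = 0
Node 0 (S = 125): V_0 = 1/1.04·[0.7091·60.0000 + 0.2909·0.0000] = 40.9091

40.91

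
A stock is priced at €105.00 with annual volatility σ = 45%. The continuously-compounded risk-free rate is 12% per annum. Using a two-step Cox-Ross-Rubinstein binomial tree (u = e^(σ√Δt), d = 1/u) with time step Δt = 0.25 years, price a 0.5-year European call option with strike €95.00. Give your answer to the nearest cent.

CRR parameters: u = e^(σ√Δt) = e^(0.45·√0.25) = 1.2523, d = 1/u = 0.7985
Per-period rate: rΔt = 0.12·0.25 = 0.03, so R = e^0.03 = 1.0305
Risk-neutral probability p = (e^0.03 − 0.7985)/(1.2523 − 0.7985) = 0.2319/0.4538 = 0.5111
Terminal stock prices: S_uu = 164.7, S_ud = 105, S_dd = 66.95
Terminal payoffs (S − K): max(69.67, 0) = 69.67, max(10, 0) = 10, max(-28.05, 0) = 0
Node u (S = 131.5): V_u = e^(−0.03)·[0.5111·69.6728 + 0.4889·10.0000] = 39.3016
Node d (S = 83.84): V_d = e^(−0.03)·[0.5111·10.0000 + 0.4889·0.0000] = 4.9599
Node 0 (S = 105): V_0 = e^(−0.03)·[0.5111·39.3016 + 0.4889·4.9599] = 21.8464

€21.85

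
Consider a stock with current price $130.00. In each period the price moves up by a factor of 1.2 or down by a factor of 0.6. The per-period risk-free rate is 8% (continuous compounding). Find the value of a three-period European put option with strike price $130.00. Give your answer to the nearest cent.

Risk-neutral probability p = (e^0.08 − 0.6)/(1.2 − 0.6) = 0.4833/0.6000 = 0.8055
Terminal stock prices: S_uuu = 224.6, S_uud = 112.3, S_udd = 56.16, S_ddd = 28.08
Terminal payoffs (K − S): max(-94.64, 0) = 0, max(17.68, 0) = 17.68, max(73.84, 0) = 73.84, max(101.9, 0) = 101.9
Node uu (S = 187.2): V_uu = e^(−0.08)·[0.8055·0.0000 + 0.1945·17.6800] = 3.1747
Node ud (S = 93.6): V_ud = e^(−0.08)·[0.8055·17.6800 + 0.1945·73.8400] = 26.4051
Node dd (S = 46.8): V_dd = e^(−0.08)·[0.8055·73.8400 + 0.1945·101.9200] = 73.2051
Node u (S = 156): V_u = e^(−0.08)·[0.8055·3.1747 + 0.1945·26.4051] = 7.1020
Node d (S = 78): V_d = e^(−0.08)·[0.8055·26.4051 + 0.1945·73.2051] = 32.7787
Node 0 (S = 130): V_0 = e^(−0.08)·[0.8055·7.1020 + 0.1945·32.7787] = 11.1667

$11.17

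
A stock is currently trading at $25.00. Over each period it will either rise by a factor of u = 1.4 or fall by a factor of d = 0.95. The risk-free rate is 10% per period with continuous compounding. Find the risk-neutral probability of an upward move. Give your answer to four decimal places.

Risk-neutral probability p = (e^0.1 − 0.95)/(1.4 − 0.95) = 0.1552/0.4500 = 0.3448

p = 0.3448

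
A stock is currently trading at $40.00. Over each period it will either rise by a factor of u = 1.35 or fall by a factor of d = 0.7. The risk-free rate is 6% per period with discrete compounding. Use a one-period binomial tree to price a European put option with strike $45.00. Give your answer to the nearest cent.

$7.16

Risk-neutral probability p = (1 + 0.06 − 0.7)/(1.35 − 0.7) = 0.3600/0.6500 = 0.5538
Terminal stock prices: S_u = 54, S_d = 28
Terminal payoffs (K − S): max(-9, 0) = 0, max(17, 0) = 17
Node 0 (S = 40): V_0 = 1/1.06·[0.5538·0.0000 + 0.4462·17.0000] = 7.1553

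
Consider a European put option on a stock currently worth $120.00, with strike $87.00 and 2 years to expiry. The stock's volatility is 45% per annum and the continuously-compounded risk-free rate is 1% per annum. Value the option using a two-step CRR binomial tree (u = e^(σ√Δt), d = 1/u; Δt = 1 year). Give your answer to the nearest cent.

CRR parameters: u = e^(σ√Δt) = e^(0.45·√1) = 1.5683, d = 1/u = 0.6376
Per-period rate: rΔt = 0.01·1 = 0.01, so R = e^0.01 = 1.0101
Risk-neutral probability p = (e^0.01 − 0.6376)/(1.5683 − 0.6376) = 0.3724/0.9307 = 0.4002
Terminal stock prices: S_uu = 295.2, S_ud = 120, S_dd = 48.79
Terminal payoffs (K − S): max(-208.2, 0) = 0, max(-33, 0) = 0, max(38.21, 0) = 38.21
Node u (S = 188.2): V_u = e^(−0.01)·[0.4002·0.0000 + 0.5998·0.0000] = 0.0000
Node d (S = 76.52): V_d = e^(−0.01)·[0.4002·0.0000 + 0.5998·38.2116] = 22.6928
Node 0 (S = 120): V_0 = e^(−0.01)·[0.4002·0.0000 + 0.5998·22.6928] = 13.4766

$13.48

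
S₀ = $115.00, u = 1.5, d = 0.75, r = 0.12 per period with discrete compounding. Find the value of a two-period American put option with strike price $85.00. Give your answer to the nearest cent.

$4.16

Risk-neutral probability p = (1 + 0.12 − 0.75)/(1.5 − 0.75) = 0.3700/0.7500 = 0.4933
Terminal stock prices: S_uu = 258.8, S_ud = 129.4, S_dd = 64.69
Terminal payoffs (K − S): max(-173.8, 0) = 0, max(-44.38, 0) = 0, max(20.31, 0) = 20.31
Node u (S = 172.5): continuation = 1/1.12·[0.4933·0.0000 + 0.5067·0.0000] = 0.0000; exercise value = 0.0000 ≤ continuation, so V_u = 0.0000
Node d (S = 86.25): continuation = 1/1.12·[0.4933·0.0000 + 0.5067·20.3125] = 9.1890; exercise value = 0.0000 ≤ continuation, so V_d = 9.1890
Node 0 (S = 115): continuation = 1/1.12·[0.4933·0.0000 + 0.5067·9.1890] = 4.1569; exercise value = 0.0000 ≤ continuation, so V_0 = 4.1569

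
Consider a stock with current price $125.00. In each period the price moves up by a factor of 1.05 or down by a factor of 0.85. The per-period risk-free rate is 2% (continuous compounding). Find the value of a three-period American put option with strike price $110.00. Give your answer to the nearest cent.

Risk-neutral probability p = (e^0.02 − 0.85)/(1.05 − 0.85) = 0.1702/0.2000 = 0.8510
Terminal stock prices: S_uuu = 144.7, S_uud = 117.1, S_udd = 94.83, S_ddd = 76.77
Terminal payoffs (K − S): max(-34.7, 0) = 0, max(-7.141, 0) = 0, max(15.17, 0) = 15.17, max(33.23, 0) = 33.23
Node uu (S = 137.8): continuation = e^(−0.02)·[0.8510·0.0000 + 0.1490·0.0000] = 0.0000; exercise value = 0.0000 ≤ continuation, so V_uu = 0.0000
Node ud (S = 111.6): continuation = e^(−0.02)·[0.8510·0.0000 + 0.1490·15.1719] = 2.2157; exercise value = 0.0000 ≤ continuation, so V_ud = 2.2157
Node dd (S = 90.31): continuation = e^(−0.02)·[0.8510·15.1719 + 0.1490·33.2344] = 17.5094; exercise value = 19.6875 > continuation, so V_dd = 19.6875 (exercise)
Node u (S = 131.2): continuation = e^(−0.02)·[0.8510·0.0000 + 0.1490·2.2157] = 0.3236; exercise value = 0.0000 ≤ continuation, so V_u = 0.3236
Node d (S = 106.2): continuation = e^(−0.02)·[0.8510·2.2157 + 0.1490·19.6875] = 4.7235; exercise value = 3.7500 ≤ continuation, so V_d = 4.7235
Node 0 (S = 125): continuation = e^(−0.02)·[0.8510·0.3236 + 0.1490·4.7235] = 0.9598; exercise value = 0.0000 ≤ continuation, so V_0 = 0.9598

$0.96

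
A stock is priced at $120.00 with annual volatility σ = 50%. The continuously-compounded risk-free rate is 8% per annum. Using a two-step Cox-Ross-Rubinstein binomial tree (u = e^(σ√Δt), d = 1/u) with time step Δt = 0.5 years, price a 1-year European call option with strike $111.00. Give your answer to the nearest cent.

$31.02

CRR parameters: u = e^(σ√Δt) = e^(0.5·√0.5) = 1.4241, d = 1/u = 0.7022
Per-period rate: rΔt = 0.08·0.5 = 0.04, so R = e^0.04 = 1.0408
Risk-neutral probability p = (e^0.04 − 0.7022)/(1.4241 − 0.7022) = 0.3386/0.7219 = 0.4691
Terminal stock prices: S_uu = 243.4, S_ud = 120, S_dd = 59.17
Terminal payoffs (S − K): max(132.4, 0) = 132.4, max(9, 0) = 9, max(-51.83, 0) = 0
Node u (S = 170.9): V_u = e^(−0.04)·[0.4691·132.3738 + 0.5309·9.0000] = 64.2467
Node d (S = 84.26): V_d = e^(−0.04)·[0.4691·9.0000 + 0.5309·0.0000] = 4.0559
Node 0 (S = 120): V_0 = e^(−0.04)·[0.4691·64.2467 + 0.5309·4.0559] = 31.0224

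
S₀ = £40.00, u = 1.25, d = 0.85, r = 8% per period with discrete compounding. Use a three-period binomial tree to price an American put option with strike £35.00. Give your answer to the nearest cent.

Risk-neutral probability p = (1 + 0.08 − 0.85)/(1.25 − 0.85) = 0.2300/0.4000 = 0.5750
Terminal stock prices: S_uuu = 78.12, S_uud = 53.12, S_udd = 36.12, S_ddd = 24.56
Terminal payoffs (K − S): max(-43.12, 0) = 0, max(-18.12, 0) = 0, max(-1.125, 0) = 0, max(10.44, 0) = 10.44
Node uu (S = 62.5): continuation = 1/1.08·[0.5750·0.0000 + 0.4250·0.0000] = 0.0000; exercise value = 0.0000 ≤ continuation, so V_uu = 0.0000
Node ud (S = 42.5): continuation = 1/1.08·[0.5750·0.0000 + 0.4250·0.0000] = 0.0000; exercise value = 0.0000 ≤ continuation, so V_ud = 0.0000
Node dd (S = 28.9): continuation = 1/1.08·[0.5750·0.0000 + 0.4250·10.4350] = 4.1064; exercise value = 6.1000 > continuation, so V_dd = 6.1000 (exercise)
Node u (S = 50): continuation = 1/1.08·[0.5750·0.0000 + 0.4250·0.0000] = 0.0000; exercise value = 0.0000 ≤ continuation, so V_u = 0.0000
Node d (S = 34): continuation = 1/1.08·[0.5750·0.0000 + 0.4250·6.1000] = 2.4005; exercise value = 1.0000 ≤ continuation, so V_d = 2.4005
Node 0 (S = 40): continuation = 1/1.08·[0.5750·0.0000 + 0.4250·2.4005] = 0.9446; exercise value = 0.0000 ≤ continuation, so V_0 = 0.9446

£0.94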